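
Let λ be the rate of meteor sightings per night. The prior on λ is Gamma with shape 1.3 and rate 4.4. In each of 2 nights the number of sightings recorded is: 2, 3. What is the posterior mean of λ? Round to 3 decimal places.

Total count ∑xᵢ = 5 over n = 2 nights.
Gamma is conjugate to the Poisson likelihood: posterior is Gamma(shape = 1.3+5 = 6.3, rate = 4.4+2 = 6.4).
Posterior mean = shape/rate = 6.3/6.4 = 0.984.

Posterior mean ≈ 0.984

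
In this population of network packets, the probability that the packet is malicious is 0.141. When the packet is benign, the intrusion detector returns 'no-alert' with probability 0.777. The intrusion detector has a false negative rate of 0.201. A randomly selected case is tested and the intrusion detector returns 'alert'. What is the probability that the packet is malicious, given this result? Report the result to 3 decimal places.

Let H be the event that the packet is malicious. P(H) = 0.141, so P(¬H) = 0.859. With E the 'alert' result, P(E|H) = 0.799 and P(E|¬H) = 0.223.
P(E) = 0.799·0.141 + 0.223·0.859 = 0.11266 + 0.19156 = 0.30422.
By Bayes' theorem, P(H|E) = 0.11266 / 0.30422 = 0.370.

P(H | E) ≈ 0.370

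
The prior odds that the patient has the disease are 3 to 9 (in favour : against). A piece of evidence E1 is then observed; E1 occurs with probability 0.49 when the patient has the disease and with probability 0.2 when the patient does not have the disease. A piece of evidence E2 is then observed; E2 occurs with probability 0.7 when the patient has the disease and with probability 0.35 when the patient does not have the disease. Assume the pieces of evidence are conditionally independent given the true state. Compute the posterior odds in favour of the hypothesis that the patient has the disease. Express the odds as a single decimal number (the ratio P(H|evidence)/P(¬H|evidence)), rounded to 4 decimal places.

Prior odds = 3/9 = 0.33333.
Likelihood ratio for E1 = 0.49/0.2 = 2.4500.
Likelihood ratio for E2 = 0.7/0.35 = 2.0000.
Posterior odds = prior odds × LR₁ × LR₂ = 1.6333.

Posterior odds ≈ 1.6333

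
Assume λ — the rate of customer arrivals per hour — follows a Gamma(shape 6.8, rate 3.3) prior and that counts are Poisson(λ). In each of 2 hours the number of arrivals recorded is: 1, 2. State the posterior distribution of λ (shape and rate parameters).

The Poisson likelihood adds the total count to the shape and the number of exposure periods to the rate. Here ∑xᵢ = 3 and n = 2, so shape 6.8→9.8 and rate 3.3→5.3.

Posterior: Gamma(shape=9.8, rate=5.3)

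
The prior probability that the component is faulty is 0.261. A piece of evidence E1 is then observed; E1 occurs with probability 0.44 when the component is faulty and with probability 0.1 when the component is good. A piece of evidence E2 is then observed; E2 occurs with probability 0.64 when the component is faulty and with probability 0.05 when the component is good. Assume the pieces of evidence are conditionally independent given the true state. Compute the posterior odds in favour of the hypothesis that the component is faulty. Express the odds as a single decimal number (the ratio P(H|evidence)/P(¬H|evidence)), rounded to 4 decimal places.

Prior odds = 0.261/(1−0.261) = 0.35318.
Likelihood ratio for E1 = 0.44/0.1 = 4.4000.
Likelihood ratio for E2 = 0.64/0.05 = 12.800.
Posterior odds = prior odds × LR₁ × LR₂ = 19.891.

Posterior odds ≈ 19.8911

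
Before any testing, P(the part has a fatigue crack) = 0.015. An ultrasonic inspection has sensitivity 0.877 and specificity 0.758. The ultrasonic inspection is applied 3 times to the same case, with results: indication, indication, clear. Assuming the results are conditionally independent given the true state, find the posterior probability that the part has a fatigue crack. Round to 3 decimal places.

Posterior P(H) ≈ 0.031

Let H be the event that the part has a fatigue crack; start with P(H) = 0.015. P('indication'|H) = 0.877, P('indication'|¬H) = 0.242.
Update on result 1 ('indication'): P(H) ← 0.877·0.0150 / (0.877·0.0150 + 0.242·0.9850) = 0.013155/0.25152 = 0.0523.
Update on result 2 ('indication'): P(H) ← 0.877·0.0523 / (0.877·0.0523 + 0.242·0.9477) = 0.045868/0.27521 = 0.1667.
Update on result 3 ('clear'): P(H) ← 0.123·0.1667 / (0.123·0.1667 + 0.758·0.8333) = 0.020500/0.65217 = 0.0314.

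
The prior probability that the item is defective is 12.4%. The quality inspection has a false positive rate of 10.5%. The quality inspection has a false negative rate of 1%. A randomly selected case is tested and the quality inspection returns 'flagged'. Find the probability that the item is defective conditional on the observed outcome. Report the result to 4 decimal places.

Let H be the event that the item is defective. P(H) = 0.124, so P(¬H) = 0.876. With E the 'flagged' result, P(E|H) = 0.99 and P(E|¬H) = 0.105.
P(E) = 0.99·0.124 + 0.105·0.876 = 0.12276 + 0.091980 = 0.21474.
By Bayes' theorem, P(H|E) = 0.12276 / 0.21474 = 0.5717.

P(H | E) ≈ 0.5717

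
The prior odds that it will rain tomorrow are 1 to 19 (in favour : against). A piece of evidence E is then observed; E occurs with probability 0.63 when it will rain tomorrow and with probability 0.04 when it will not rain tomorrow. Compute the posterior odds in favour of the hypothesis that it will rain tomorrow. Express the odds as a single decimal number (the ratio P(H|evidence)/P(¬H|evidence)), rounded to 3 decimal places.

Prior odds = 1/19 = 0.052632. In log-odds, ln(0.052632) = -2.9444.
Add log likelihood ratio: ln(15.750) = 2.7568.
Posterior log-odds = -0.18760, so posterior odds = exp(-0.18760) = 0.82895.

Posterior odds ≈ 0.829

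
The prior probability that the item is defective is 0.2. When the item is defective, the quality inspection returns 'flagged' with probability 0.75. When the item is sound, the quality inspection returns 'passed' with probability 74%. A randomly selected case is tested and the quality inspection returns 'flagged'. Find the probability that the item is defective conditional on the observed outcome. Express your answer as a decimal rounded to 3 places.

P(H | E) ≈ 0.419

Write H for 'the item is defective'. Prior odds H:¬H = 0.2/0.8 = 0.25000. For the 'flagged' outcome, the likelihood ratio is 0.75/0.26 = 2.8846.
Posterior odds = 0.25000 × 2.8846 = 0.72115, so P(H|E) = 0.72115/(1+0.72115) = 0.419.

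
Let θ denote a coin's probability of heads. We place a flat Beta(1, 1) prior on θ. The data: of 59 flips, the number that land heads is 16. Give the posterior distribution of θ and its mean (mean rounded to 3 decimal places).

Observing 16 successes and 43 failures updates Beta(1, 1) by adding the success and failure counts to the two shape parameters: α = 1+16 = 17, β = 1+43 = 44.
Posterior mean = α/(α+β) = 17/61 = 0.279.

Posterior: Beta(17, 44); mean ≈ 0.279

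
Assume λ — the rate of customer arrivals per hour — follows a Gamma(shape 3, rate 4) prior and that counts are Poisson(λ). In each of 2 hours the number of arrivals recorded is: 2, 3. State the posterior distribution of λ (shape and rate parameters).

The Poisson likelihood adds the total count to the shape and the number of exposure periods to the rate. Here ∑xᵢ = 5 and n = 2, so shape 3→8 and rate 4→6.

Posterior: Gamma(shape=8, rate=6)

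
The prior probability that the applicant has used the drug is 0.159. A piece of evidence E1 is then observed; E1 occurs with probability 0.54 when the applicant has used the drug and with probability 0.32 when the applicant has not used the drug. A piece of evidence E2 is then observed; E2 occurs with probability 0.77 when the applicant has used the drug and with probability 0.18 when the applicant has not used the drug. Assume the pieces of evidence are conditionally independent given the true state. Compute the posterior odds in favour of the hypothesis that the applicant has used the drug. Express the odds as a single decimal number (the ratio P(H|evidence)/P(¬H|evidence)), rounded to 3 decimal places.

Prior odds = 0.159/(1−0.159) = 0.18906. In log-odds, ln(0.18906) = -1.6657.
Add log likelihood ratios: ln(1.6875) + ln(4.2778) = 1.9767.
Posterior log-odds = 0.31099, so posterior odds = exp(0.31099) = 1.3648.

Posterior odds ≈ 1.365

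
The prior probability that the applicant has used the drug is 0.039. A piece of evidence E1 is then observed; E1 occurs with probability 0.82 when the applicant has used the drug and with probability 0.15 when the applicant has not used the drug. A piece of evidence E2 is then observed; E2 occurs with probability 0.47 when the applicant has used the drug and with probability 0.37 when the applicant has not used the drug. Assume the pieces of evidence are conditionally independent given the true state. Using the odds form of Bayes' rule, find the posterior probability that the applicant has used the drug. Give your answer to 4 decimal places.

Posterior probability ≈ 0.2199

Prior odds = 0.039/(1−0.039) = 0.040583.
Likelihood ratio for E1 = 0.82/0.15 = 5.4667.
Likelihood ratio for E2 = 0.47/0.37 = 1.2703.
Posterior odds = prior odds × LR₁ × LR₂ = 0.28181.
Posterior probability = odds/(1+odds) = 0.28181/1.2818 = 0.2199.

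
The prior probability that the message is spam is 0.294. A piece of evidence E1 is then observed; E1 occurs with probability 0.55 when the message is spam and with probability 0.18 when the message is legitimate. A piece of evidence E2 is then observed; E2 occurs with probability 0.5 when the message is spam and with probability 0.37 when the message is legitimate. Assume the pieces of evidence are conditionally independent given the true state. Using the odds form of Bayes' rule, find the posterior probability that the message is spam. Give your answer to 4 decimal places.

Posterior probability ≈ 0.6323

Prior odds = 0.294/(1−0.294) = 0.41643.
Likelihood ratio for E1 = 0.55/0.18 = 3.0556.
Likelihood ratio for E2 = 0.5/0.37 = 1.3514.
Posterior odds = prior odds × LR₁ × LR₂ = 1.7195.
Posterior probability = odds/(1+odds) = 1.7195/2.7195 = 0.6323.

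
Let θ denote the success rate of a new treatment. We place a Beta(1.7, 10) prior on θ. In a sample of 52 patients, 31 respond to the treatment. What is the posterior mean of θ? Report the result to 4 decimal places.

Observing 31 successes and 21 failures updates Beta(1.7, 10) by adding the success and failure counts to the two shape parameters: α = 1.7+31 = 32.7, β = 10+21 = 31.
Posterior mean = α/(α+β) = 32.7/63.7 = 0.5133.

Posterior mean ≈ 0.5133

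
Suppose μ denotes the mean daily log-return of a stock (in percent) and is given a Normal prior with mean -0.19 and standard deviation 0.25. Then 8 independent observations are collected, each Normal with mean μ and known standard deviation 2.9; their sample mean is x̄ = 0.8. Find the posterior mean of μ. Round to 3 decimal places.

With known σ, the Normal prior is conjugate. Weight on the data is w = (n/σ²)/(n/σ² + 1/τ₀²) = 0.951249/(0.951249+16.0000) = 0.056117.
Posterior mean = w·x̄ + (1−w)·μ₀ = 0.056117·0.8 + 0.94388·-0.19 = -0.134.

Posterior mean ≈ -0.134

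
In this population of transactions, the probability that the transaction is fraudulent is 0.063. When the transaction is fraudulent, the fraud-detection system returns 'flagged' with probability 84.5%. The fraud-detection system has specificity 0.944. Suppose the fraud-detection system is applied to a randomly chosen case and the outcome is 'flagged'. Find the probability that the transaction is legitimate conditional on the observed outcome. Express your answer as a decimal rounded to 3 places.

Write H for 'the transaction is fraudulent'. Prior odds H:¬H = 0.063/0.937 = 0.067236. For the 'flagged' outcome, the likelihood ratio is 0.845/0.056 = 15.089.
Posterior odds = 0.067236 × 15.089 = 1.0145, so P(H|E) = 1.0145/(1+1.0145) = 0.504. Then P(¬H|E) = 1 − 0.504 = 0.496.

P(¬H | E) ≈ 0.496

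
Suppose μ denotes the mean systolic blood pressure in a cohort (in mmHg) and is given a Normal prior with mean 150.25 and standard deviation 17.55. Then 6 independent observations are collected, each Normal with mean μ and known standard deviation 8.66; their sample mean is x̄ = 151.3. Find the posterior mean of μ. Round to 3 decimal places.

Prior precision 1/τ₀² = 1/17.55² = 0.00324673; data precision n/σ² = 6/8.66² = 0.0800047.
Posterior precision = 0.00324673 + 0.0800047 = 0.0832514.
Posterior mean = (0.00324673·150.25 + 0.0800047·151.3) / 0.0832514 = 151.259.

Posterior mean ≈ 151.259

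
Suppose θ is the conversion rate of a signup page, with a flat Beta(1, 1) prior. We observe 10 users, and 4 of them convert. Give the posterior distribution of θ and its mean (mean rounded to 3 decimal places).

The binomial likelihood is conjugate to the Beta prior: with 4 successes and 6 failures, the posterior is Beta(1+4, 1+6) = Beta(5, 7).
E[θ | data] = 5/(5+7) = 0.417.

Posterior: Beta(5, 7); mean ≈ 0.417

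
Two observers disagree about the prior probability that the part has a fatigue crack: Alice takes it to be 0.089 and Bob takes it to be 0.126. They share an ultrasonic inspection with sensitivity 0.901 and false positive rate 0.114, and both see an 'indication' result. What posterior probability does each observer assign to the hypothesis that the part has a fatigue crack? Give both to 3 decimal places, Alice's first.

Alice: 0.436; Bob: 0.533

P('+'|H) = 0.901, P('+'|¬H) = 0.114.
Alice: numerator 0.901·0.089 = 0.080189; evidence = 0.080189+0.114·0.911 = 0.18404; posterior = 0.436.
Bob: numerator 0.901·0.126 = 0.11353; evidence = 0.11353+0.114·0.874 = 0.21316; posterior = 0.533.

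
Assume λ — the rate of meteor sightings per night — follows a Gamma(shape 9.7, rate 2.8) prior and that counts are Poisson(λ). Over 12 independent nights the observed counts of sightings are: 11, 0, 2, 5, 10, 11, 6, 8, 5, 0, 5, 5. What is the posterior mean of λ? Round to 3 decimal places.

Posterior mean ≈ 5.250

The Poisson likelihood adds the total count to the shape and the number of exposure periods to the rate. Here ∑xᵢ = 68 and n = 12, so shape 9.7→77.7 and rate 2.8→14.8.
Posterior mean = shape/rate = 77.7/14.8 = 5.250.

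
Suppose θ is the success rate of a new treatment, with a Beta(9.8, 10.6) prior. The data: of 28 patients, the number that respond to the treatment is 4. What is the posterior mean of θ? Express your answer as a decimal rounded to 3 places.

Posterior mean ≈ 0.285

The binomial likelihood is conjugate to the Beta prior: with 4 successes and 24 failures, the posterior is Beta(9.8+4, 10.6+24) = Beta(13.8, 34.6).
E[θ | data] = 13.8/(13.8+34.6) = 0.285.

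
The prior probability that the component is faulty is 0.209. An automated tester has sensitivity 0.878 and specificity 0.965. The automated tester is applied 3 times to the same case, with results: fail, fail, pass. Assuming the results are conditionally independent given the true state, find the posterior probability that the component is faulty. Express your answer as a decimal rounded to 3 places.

Let H be the event that the component is faulty; start with P(H) = 0.209. P('fail'|H) = 0.878, P('fail'|¬H) = 0.035.
Update on result 1 ('fail'): P(H) ← 0.878·0.2090 / (0.878·0.2090 + 0.035·0.7910) = 0.18350/0.21119 = 0.8689.
Update on result 2 ('fail'): P(H) ← 0.878·0.8689 / (0.878·0.8689 + 0.035·0.1311) = 0.76290/0.76749 = 0.9940.
Update on result 3 ('pass'): P(H) ← 0.122·0.9940 / (0.122·0.9940 + 0.965·0.0060) = 0.12127/0.12704 = 0.9546.

Posterior P(H) ≈ 0.955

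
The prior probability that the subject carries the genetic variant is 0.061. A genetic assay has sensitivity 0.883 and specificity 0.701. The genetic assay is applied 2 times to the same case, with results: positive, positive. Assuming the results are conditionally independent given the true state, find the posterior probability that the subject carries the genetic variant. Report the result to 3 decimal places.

Posterior P(H) ≈ 0.362

Let H be the event that the subject carries the genetic variant; start with P(H) = 0.061. P('positive'|H) = 0.883, P('positive'|¬H) = 0.299.
Update on result 1 ('positive'): P(H) ← 0.883·0.0610 / (0.883·0.0610 + 0.299·0.9390) = 0.053863/0.33462 = 0.1610.
Update on result 2 ('positive'): P(H) ← 0.883·0.1610 / (0.883·0.1610 + 0.299·0.8390) = 0.14213/0.39300 = 0.3617.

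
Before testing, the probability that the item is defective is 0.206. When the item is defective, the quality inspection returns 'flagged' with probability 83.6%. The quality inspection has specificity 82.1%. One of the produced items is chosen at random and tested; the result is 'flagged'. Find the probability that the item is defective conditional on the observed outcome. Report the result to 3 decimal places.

P(H | E) ≈ 0.548

Write H for 'the item is defective'. Prior odds H:¬H = 0.206/0.794 = 0.25945. For the 'flagged' outcome, the likelihood ratio is 0.836/0.179 = 4.6704.
Posterior odds = 0.25945 × 4.6704 = 1.2117, so P(H|E) = 1.2117/(1+1.2117) = 0.548.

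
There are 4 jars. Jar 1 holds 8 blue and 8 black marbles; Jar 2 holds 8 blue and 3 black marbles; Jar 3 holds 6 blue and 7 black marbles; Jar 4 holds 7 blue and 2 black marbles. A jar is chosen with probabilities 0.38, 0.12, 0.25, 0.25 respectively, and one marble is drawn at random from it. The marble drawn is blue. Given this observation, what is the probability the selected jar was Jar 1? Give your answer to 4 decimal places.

Posterior probability ≈ 0.3236

P(blue|Jar 1) = 0.5; P(blue|Jar 2) = 0.7273; P(blue|Jar 3) = 0.4615; P(blue|Jar 4) = 0.7778.
Prior × likelihood for each source: 0.38·0.5=0.1900, 0.12·0.7273=0.08727, 0.25·0.4615=0.1154, 0.25·0.7778=0.1944. Summing gives P(blue) = 0.58710.
P(Jar 1 | blue) = 0.1900 / 0.58710 = 0.3236.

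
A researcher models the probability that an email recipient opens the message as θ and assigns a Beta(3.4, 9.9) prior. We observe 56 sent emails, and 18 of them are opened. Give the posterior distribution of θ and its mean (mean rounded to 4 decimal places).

Posterior: Beta(21.4, 47.9); mean ≈ 0.3088

Observing 18 successes and 38 failures updates Beta(3.4, 9.9) by adding the success and failure counts to the two shape parameters: α = 3.4+18 = 21.4, β = 9.9+38 = 47.9.
Posterior mean = α/(α+β) = 21.4/69.3 = 0.3088.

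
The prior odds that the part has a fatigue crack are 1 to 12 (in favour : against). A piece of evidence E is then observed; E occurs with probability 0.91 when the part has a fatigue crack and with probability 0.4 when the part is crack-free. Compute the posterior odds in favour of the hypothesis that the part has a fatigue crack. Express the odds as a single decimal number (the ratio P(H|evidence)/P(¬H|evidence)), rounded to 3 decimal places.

Prior odds = 1/12 = 0.083333.
Likelihood ratio for E = 0.91/0.4 = 2.2750.
Posterior odds = prior odds × LR = 0.18958.

Posterior odds ≈ 0.190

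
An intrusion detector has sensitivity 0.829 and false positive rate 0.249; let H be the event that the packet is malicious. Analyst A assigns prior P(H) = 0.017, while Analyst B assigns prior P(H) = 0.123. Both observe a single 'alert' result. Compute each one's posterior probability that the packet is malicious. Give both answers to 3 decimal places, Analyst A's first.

Analyst A: 0.054; Analyst B: 0.318

The likelihood ratio for an 'alert' result is 0.829/0.249 = 3.3293.
Analyst A: prior odds 0.017/0.983 = 0.017294; posterior odds 0.057577; posterior probability 0.054.
Analyst B: prior odds 0.123/0.877 = 0.14025; posterior odds 0.46694; posterior probability 0.318.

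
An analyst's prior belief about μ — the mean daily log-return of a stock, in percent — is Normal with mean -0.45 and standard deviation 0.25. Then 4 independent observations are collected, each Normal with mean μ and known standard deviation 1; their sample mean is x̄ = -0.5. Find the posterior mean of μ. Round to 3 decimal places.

Posterior mean ≈ -0.460

Prior precision 1/τ₀² = 1/0.25² = 16.0000; data precision n/σ² = 4/1² = 4.00000.
Posterior precision = 16.0000 + 4.00000 = 20.0000.
Posterior mean = (16.0000·-0.45 + 4.00000·-0.5) / 20.0000 = -0.460.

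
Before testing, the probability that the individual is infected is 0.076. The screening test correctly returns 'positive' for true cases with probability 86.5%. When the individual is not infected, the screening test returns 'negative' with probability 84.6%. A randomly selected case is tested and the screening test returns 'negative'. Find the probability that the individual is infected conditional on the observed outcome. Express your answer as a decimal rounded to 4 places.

Write H for 'the individual is infected'. Prior odds H:¬H = 0.076/0.924 = 0.082251. For the 'negative' outcome, the likelihood ratio is 0.135/0.846 = 0.15957.
Posterior odds = 0.082251 × 0.15957 = 0.013125, so P(H|E) = 0.013125/(1+0.013125) = 0.0130.

P(H | E) ≈ 0.0130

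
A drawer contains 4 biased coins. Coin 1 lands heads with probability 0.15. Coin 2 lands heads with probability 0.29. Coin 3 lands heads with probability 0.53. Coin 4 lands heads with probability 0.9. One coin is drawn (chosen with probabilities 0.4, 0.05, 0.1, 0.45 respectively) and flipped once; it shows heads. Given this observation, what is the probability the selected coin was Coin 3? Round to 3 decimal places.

P(heads|C1) = 0.15; P(heads|C2) = 0.29; P(heads|C3) = 0.53; P(heads|C4) = 0.9.
Prior × likelihood for each source: 0.4·0.15=0.06000, 0.05·0.29=0.01450, 0.1·0.53=0.05300, 0.45·0.9=0.4050. Summing gives P(heads) = 0.53250.
P(Coin 3 | heads) = 0.05300 / 0.53250 = 0.100.

Posterior probability ≈ 0.100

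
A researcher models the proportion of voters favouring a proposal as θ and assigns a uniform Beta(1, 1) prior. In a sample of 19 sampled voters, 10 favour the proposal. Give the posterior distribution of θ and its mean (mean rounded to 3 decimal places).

Posterior: Beta(11, 10); mean ≈ 0.524

The binomial likelihood is conjugate to the Beta prior: with 10 successes and 9 failures, the posterior is Beta(1+10, 1+9) = Beta(11, 10).
Posterior mean = α/(α+β) = 11/21 = 0.524.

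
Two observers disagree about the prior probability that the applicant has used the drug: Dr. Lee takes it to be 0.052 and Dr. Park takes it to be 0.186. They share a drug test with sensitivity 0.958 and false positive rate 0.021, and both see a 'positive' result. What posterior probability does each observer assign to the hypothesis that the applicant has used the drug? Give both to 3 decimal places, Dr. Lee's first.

Dr. Lee: 0.714; Dr. Park: 0.912

P('+'|H) = 0.958, P('+'|¬H) = 0.021.
Dr. Lee: numerator 0.958·0.052 = 0.049816; evidence = 0.049816+0.021·0.948 = 0.069724; posterior = 0.714.
Dr. Park: numerator 0.958·0.186 = 0.17819; evidence = 0.17819+0.021·0.814 = 0.19528; posterior = 0.912.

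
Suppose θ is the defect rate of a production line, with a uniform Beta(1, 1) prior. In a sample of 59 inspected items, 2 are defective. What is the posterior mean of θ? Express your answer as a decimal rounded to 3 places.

Observing 2 successes and 57 failures updates Beta(1, 1) by adding the success and failure counts to the two shape parameters: α = 1+2 = 3, β = 1+57 = 58.
E[θ | data] = 3/(3+58) = 0.049.

Posterior mean ≈ 0.049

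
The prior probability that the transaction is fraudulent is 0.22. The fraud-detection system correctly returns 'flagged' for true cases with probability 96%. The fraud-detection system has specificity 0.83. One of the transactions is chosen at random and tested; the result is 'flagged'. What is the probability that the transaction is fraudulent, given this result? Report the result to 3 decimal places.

P(H | E) ≈ 0.614

Let H be the event that the transaction is fraudulent. P(H) = 0.22, so P(¬H) = 0.78. With E the 'flagged' result, P(E|H) = 0.96 and P(E|¬H) = 0.17.
P(E) = 0.96·0.22 + 0.17·0.78 = 0.21120 + 0.13260 = 0.34380.
By Bayes' theorem, P(H|E) = 0.21120 / 0.34380 = 0.614.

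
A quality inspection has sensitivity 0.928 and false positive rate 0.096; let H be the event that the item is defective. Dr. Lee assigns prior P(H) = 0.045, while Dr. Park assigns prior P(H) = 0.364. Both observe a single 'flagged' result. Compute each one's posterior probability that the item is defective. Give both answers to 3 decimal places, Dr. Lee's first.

The likelihood ratio for a 'flagged' result is 0.928/0.096 = 9.6667.
Dr. Lee: prior odds 0.045/0.955 = 0.047120; posterior odds 0.45550; posterior probability 0.313.
Dr. Park: prior odds 0.364/0.636 = 0.57233; posterior odds 5.5325; posterior probability 0.847.

Dr. Lee: 0.313; Dr. Park: 0.847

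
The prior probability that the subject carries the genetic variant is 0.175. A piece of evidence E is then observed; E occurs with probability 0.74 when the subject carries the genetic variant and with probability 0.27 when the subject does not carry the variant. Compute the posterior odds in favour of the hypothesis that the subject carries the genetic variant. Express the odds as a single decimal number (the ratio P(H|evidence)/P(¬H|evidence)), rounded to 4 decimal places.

Prior odds = 0.175/(1−0.175) = 0.21212.
Likelihood ratio for E = 0.74/0.27 = 2.7407.
Posterior odds = prior odds × LR = 0.58137.

Posterior odds ≈ 0.5814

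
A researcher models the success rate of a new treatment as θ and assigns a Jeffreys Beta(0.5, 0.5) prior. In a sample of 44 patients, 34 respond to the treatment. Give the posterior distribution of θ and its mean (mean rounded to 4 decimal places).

Observing 34 successes and 10 failures updates Beta(0.5, 0.5) by adding the success and failure counts to the two shape parameters: α = 0.5+34 = 34.5, β = 0.5+10 = 10.5.
Posterior mean = α/(α+β) = 34.5/45 = 0.7667.

Posterior: Beta(34.5, 10.5); mean ≈ 0.7667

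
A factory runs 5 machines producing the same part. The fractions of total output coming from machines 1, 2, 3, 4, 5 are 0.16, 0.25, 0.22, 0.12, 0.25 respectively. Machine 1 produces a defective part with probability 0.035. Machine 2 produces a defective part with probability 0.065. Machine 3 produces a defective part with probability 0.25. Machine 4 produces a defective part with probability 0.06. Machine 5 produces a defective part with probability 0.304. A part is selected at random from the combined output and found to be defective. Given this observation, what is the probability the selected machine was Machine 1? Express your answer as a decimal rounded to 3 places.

P(defective|M1) = 0.035; P(defective|M2) = 0.065; P(defective|M3) = 0.25; P(defective|M4) = 0.06; P(defective|M5) = 0.304.
Prior × likelihood for each source: 0.16·0.035=0.005600, 0.25·0.065=0.01625, 0.22·0.25=0.05500, 0.12·0.06=0.007200, 0.25·0.304=0.07600. Summing gives P(defective) = 0.16005.
P(Machine 1 | defective) = 0.005600 / 0.16005 = 0.035.

Posterior probability ≈ 0.035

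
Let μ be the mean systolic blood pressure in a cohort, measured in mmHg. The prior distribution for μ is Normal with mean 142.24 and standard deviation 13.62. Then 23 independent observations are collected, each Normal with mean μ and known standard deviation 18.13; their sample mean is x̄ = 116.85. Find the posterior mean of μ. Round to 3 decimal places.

Prior precision 1/τ₀² = 1/13.62² = 0.00539071; data precision n/σ² = 23/18.13² = 0.0699733.
Posterior precision = 0.00539071 + 0.0699733 = 0.0753640.
Posterior mean = (0.00539071·142.24 + 0.0699733·116.85) / 0.0753640 = 118.666.

Posterior mean ≈ 118.666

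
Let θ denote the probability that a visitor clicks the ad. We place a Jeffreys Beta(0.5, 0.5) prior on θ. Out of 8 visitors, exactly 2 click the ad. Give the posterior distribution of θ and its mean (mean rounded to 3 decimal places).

Posterior: Beta(2.5, 6.5); mean ≈ 0.278

Observing 2 successes and 6 failures updates Beta(0.5, 0.5) by adding the success and failure counts to the two shape parameters: α = 0.5+2 = 2.5, β = 0.5+6 = 6.5.
E[θ | data] = 2.5/(2.5+6.5) = 0.278.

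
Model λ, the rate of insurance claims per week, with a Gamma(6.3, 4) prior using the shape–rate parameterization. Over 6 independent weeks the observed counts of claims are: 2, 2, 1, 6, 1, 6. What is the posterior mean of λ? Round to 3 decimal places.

Posterior mean ≈ 2.430

The Poisson likelihood adds the total count to the shape and the number of exposure periods to the rate. Here ∑xᵢ = 18 and n = 6, so shape 6.3→24.3 and rate 4→10.
E[λ | data] = 24.3/10 = 2.430.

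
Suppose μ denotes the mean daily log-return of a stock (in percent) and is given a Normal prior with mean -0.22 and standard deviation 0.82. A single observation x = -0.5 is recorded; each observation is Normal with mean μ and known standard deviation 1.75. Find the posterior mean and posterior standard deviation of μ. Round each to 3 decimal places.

Posterior mean ≈ -0.270; posterior SD ≈ 0.743

With known σ, the Normal prior is conjugate. Weight on the data is w = (n/σ²)/(n/σ² + 1/τ₀²) = 0.326531/(0.326531+1.48721) = 0.18003.
Posterior mean = w·x̄ + (1−w)·μ₀ = 0.18003·-0.5 + 0.81997·-0.22 = -0.270. Posterior variance = 1/(0.326531+1.48721) = 0.551347, so SD = 0.743.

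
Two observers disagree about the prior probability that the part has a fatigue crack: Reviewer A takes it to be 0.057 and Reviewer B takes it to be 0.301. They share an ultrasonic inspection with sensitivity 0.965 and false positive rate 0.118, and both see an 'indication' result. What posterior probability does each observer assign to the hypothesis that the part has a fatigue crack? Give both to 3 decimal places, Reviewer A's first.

P('+'|H) = 0.965, P('+'|¬H) = 0.118.
Reviewer A: numerator 0.965·0.057 = 0.055005; evidence = 0.055005+0.118·0.943 = 0.16628; posterior = 0.331.
Reviewer B: numerator 0.965·0.301 = 0.29046; evidence = 0.29046+0.118·0.699 = 0.37295; posterior = 0.779.

Reviewer A: 0.331; Reviewer B: 0.779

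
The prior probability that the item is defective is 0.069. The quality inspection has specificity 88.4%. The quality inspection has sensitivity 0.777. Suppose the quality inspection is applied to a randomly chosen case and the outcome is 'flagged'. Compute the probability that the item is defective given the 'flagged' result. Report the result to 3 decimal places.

P(H | E) ≈ 0.332

Let H be the event that the item is defective. P(H) = 0.069, so P(¬H) = 0.931. With E the 'flagged' result, P(E|H) = 0.777 and P(E|¬H) = 0.116.
P(E) = 0.777·0.069 + 0.116·0.931 = 0.053613 + 0.10800 = 0.16161.
By Bayes' theorem, P(H|E) = 0.053613 / 0.16161 = 0.332.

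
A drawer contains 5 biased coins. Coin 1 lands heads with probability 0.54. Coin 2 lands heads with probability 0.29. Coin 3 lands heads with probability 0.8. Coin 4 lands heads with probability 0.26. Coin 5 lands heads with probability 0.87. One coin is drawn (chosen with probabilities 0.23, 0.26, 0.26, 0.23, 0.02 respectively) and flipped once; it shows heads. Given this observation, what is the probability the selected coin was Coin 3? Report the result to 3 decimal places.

Posterior probability ≈ 0.429

P(heads|C1) = 0.54; P(heads|C2) = 0.29; P(heads|C3) = 0.8; P(heads|C4) = 0.26; P(heads|C5) = 0.87.
Prior × likelihood for each source: 0.23·0.54=0.1242, 0.26·0.29=0.07540, 0.26·0.8=0.2080, 0.23·0.26=0.05980, 0.02·0.87=0.01740. Summing gives P(heads) = 0.48480.
P(Coin 3 | heads) = 0.2080 / 0.48480 = 0.429.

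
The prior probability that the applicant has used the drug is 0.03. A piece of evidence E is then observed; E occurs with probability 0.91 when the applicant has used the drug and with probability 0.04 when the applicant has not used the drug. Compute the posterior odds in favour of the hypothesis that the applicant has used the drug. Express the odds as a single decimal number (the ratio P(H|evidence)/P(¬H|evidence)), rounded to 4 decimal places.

Posterior odds ≈ 0.7036

Prior odds = 0.03/(1−0.03) = 0.030928. In log-odds, ln(0.030928) = -3.4761.
Add log likelihood ratio: ln(22.750) = 3.1246.
Posterior log-odds = -0.35153, so posterior odds = exp(-0.35153) = 0.70361.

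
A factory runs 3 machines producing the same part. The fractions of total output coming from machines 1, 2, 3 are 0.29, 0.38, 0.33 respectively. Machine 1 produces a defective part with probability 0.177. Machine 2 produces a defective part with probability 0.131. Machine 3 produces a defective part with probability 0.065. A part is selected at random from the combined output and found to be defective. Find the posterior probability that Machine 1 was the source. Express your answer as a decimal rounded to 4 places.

Tabulate prior·likelihood by source: [1] prior 0.29, lik 0.177, product 0.05133; [2] prior 0.38, lik 0.131, product 0.04978; [3] prior 0.33, lik 0.065, product 0.02145.
Normalizing constant = 0.12256; the posterior for Machine 1 is its product over the sum, 0.05133/0.12256 = 0.4188.

Posterior probability ≈ 0.4188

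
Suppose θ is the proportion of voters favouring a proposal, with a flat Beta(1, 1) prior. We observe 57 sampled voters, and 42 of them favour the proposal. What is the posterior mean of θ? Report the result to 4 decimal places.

Observing 42 successes and 15 failures updates Beta(1, 1) by adding the success and failure counts to the two shape parameters: α = 1+42 = 43, β = 1+15 = 16.
Posterior mean = α/(α+β) = 43/59 = 0.7288.

Posterior mean ≈ 0.7288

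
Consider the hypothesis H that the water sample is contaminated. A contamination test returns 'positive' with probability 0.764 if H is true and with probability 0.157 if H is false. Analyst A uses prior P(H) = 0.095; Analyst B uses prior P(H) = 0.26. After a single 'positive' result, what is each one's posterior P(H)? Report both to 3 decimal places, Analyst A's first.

Analyst A: 0.338; Analyst B: 0.631

The likelihood ratio for a 'positive' result is 0.764/0.157 = 4.8662.
Analyst A: prior odds 0.095/0.905 = 0.10497; posterior odds 0.51082; posterior probability 0.338.
Analyst B: prior odds 0.26/0.74 = 0.35135; posterior odds 1.7098; posterior probability 0.631.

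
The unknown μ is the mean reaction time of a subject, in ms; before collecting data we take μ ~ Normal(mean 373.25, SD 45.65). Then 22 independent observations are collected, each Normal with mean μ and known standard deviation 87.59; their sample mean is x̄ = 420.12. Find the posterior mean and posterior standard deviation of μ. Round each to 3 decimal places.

Posterior mean ≈ 413.401; posterior SD ≈ 17.284

With known σ, the Normal prior is conjugate. Weight on the data is w = (n/σ²)/(n/σ² + 1/τ₀²) = 0.00286757/(0.00286757+0.00047986) = 0.85665.
Posterior mean = w·x̄ + (1−w)·μ₀ = 0.85665·420.12 + 0.14335·373.25 = 413.401. Posterior variance = 1/(0.00286757+0.00047986) = 298.736, so SD = 17.284.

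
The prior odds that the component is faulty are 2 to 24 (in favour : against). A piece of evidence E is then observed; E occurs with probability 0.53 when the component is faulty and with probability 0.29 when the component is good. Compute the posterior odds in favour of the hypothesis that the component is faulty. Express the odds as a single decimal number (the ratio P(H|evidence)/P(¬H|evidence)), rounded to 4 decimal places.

Posterior odds ≈ 0.1523

Prior odds = 2/24 = 0.083333.
Likelihood ratio for E = 0.53/0.29 = 1.8276.
Posterior odds = prior odds × LR = 0.15230.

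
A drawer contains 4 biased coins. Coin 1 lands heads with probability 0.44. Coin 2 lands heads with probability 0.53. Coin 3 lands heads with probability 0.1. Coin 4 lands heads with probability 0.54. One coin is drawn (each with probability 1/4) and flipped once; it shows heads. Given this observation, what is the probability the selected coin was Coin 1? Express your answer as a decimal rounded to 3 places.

Posterior probability ≈ 0.273

Tabulate prior·likelihood by source: [1] prior 0.25, lik 0.44, product 0.1100; [2] prior 0.25, lik 0.53, product 0.1325; [3] prior 0.25, lik 0.1, product 0.02500; [4] prior 0.25, lik 0.54, product 0.1350.
Normalizing constant = 0.40250; the posterior for Coin 1 is its product over the sum, 0.1100/0.40250 = 0.273.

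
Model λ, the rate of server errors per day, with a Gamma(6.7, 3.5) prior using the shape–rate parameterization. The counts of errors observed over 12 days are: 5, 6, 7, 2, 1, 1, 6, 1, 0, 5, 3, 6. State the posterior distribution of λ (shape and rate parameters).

Posterior: Gamma(shape=49.7, rate=15.5)

The Poisson likelihood adds the total count to the shape and the number of exposure periods to the rate. Here ∑xᵢ = 43 and n = 12, so shape 6.7→49.7 and rate 3.5→15.5.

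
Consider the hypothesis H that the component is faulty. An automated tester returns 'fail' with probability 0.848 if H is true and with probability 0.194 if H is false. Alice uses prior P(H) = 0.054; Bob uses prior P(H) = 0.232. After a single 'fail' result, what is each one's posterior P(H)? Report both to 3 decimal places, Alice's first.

Alice: 0.200; Bob: 0.569

P('+'|H) = 0.848, P('+'|¬H) = 0.194.
Alice: numerator 0.848·0.054 = 0.045792; evidence = 0.045792+0.194·0.946 = 0.22932; posterior = 0.200.
Bob: numerator 0.848·0.232 = 0.19674; evidence = 0.19674+0.194·0.768 = 0.34573; posterior = 0.569.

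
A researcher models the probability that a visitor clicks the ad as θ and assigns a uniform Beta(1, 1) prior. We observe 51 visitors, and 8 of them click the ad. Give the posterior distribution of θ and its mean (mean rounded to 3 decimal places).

Posterior: Beta(9, 44); mean ≈ 0.170

The binomial likelihood is conjugate to the Beta prior: with 8 successes and 43 failures, the posterior is Beta(1+8, 1+43) = Beta(9, 44).
Posterior mean = α/(α+β) = 9/53 = 0.170.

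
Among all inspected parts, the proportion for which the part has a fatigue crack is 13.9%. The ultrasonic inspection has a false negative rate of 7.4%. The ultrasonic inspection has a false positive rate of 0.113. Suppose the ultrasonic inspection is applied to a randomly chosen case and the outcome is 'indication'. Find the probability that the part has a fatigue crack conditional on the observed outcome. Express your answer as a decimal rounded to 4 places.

P(H | E) ≈ 0.5695

Let H be the event that the part has a fatigue crack. P(H) = 0.139, so P(¬H) = 0.861. With E the 'indication' result, P(E|H) = 0.926 and P(E|¬H) = 0.113.
P(E) = 0.926·0.139 + 0.113·0.861 = 0.12871 + 0.097293 = 0.22601.
By Bayes' theorem, P(H|E) = 0.12871 / 0.22601 = 0.5695.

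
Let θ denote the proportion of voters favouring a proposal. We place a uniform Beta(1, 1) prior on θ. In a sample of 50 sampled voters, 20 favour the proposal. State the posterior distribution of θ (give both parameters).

Observing 20 successes and 30 failures updates Beta(1, 1) by adding the success and failure counts to the two shape parameters: α = 1+20 = 21, β = 1+30 = 31.

Posterior: Beta(21, 31)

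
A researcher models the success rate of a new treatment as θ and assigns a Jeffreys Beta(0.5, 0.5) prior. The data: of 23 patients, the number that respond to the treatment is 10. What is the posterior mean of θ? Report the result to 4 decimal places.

Posterior mean ≈ 0.4375

Observing 10 successes and 13 failures updates Beta(0.5, 0.5) by adding the success and failure counts to the two shape parameters: α = 0.5+10 = 10.5, β = 0.5+13 = 13.5.
Posterior mean = α/(α+β) = 10.5/24 = 0.4375.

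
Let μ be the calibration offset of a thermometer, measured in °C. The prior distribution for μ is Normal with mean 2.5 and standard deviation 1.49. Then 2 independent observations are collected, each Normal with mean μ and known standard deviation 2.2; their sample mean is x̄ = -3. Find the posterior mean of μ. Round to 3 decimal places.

Prior precision 1/τ₀² = 1/1.49² = 0.450430; data precision n/σ² = 2/2.2² = 0.413223.
Posterior precision = 0.450430 + 0.413223 = 0.863653.
Posterior mean = (0.450430·2.5 + 0.413223·-3) / 0.863653 = -0.132.

Posterior mean ≈ -0.132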